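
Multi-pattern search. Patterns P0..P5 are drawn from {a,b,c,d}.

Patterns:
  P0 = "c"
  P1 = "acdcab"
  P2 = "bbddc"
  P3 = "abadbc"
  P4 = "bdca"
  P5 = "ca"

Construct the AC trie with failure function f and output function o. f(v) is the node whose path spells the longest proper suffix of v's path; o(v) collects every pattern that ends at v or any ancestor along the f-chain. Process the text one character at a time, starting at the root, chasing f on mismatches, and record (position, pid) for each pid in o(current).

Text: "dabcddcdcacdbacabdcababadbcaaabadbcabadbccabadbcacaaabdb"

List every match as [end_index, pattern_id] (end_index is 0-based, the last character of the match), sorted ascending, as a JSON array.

Build:
Trie nodes:
  n0 'ε': a→2 b→8 c→1
  n1 'c': a→21  ←P0
  n2 'a': b→13 c→3
  n3 'ac': d→4
  n4 'acd': c→5
  n5 'acdc': a→6
  n6 'acdca': b→7
  n7 'acdcab': ·  ←P1
  n8 'b': b→9 d→18
  n9 'bb': d→10
  n10 'bbd': d→11
  n11 'bbdd': c→12
  n12 'bbddc': ·  ←P2
  n13 'ab': a→14
  n14 'aba': d→15
  n15 'abad': b→16
  n16 'abadb': c→17
  n17 'abadbc': ·  ←P3
  n18 'bd': c→19
  n19 'bdc': a→20
  n20 'bdca': ·  ←P4
  n21 'ca': ·  ←P5

BFS fail/out derivation:
  fail(1) 'c': from fail(0)=0 chase 'c': 0 ⇒ 0;  out={0}∪out(0)={0}
  fail(2) 'a': from fail(0)=0 chase 'a': 0 ⇒ 0;  out=∅∪out(0)=∅
  fail(8) 'b': from fail(0)=0 chase 'b': 0 ⇒ 0;  out=∅∪out(0)=∅
  fail(3) 'ac': from fail(2)=0 chase 'c': 0 ⇒ 1;  out=∅∪out(1)={0}
  fail(9) 'bb': from fail(8)=0 chase 'b': 0 ⇒ 8;  out=∅∪out(8)=∅
  fail(13) 'ab': from fail(2)=0 chase 'b': 0 ⇒ 8;  out=∅∪out(8)=∅
  fail(18) 'bd': from fail(8)=0 chase 'd': 0 ⇒ 0;  out=∅∪out(0)=∅
  fail(21) 'ca': from fail(1)=0 chase 'a': 0 ⇒ 2;  out={5}∪out(2)={5}
  fail(4) 'acd': from fail(3)=1 chase 'd': 1→0 ⇒ 0;  out=∅∪out(0)=∅
  fail(10) 'bbd': from fail(9)=8 chase 'd': 8 ⇒ 18;  out=∅∪out(18)=∅
  fail(14) 'aba': from fail(13)=8 chase 'a': 8→0 ⇒ 2;  out=∅∪out(2)=∅
  fail(19) 'bdc': from fail(18)=0 chase 'c': 0 ⇒ 1;  out=∅∪out(1)={0}
  fail(5) 'acdc': from fail(4)=0 chase 'c': 0 ⇒ 1;  out=∅∪out(1)={0}
  fail(11) 'bbdd': from fail(10)=18 chase 'd': 18→0 ⇒ 0;  out=∅∪out(0)=∅
  fail(15) 'abad': from fail(14)=2 chase 'd': 2→0 ⇒ 0;  out=∅∪out(0)=∅
  fail(20) 'bdca': from fail(19)=1 chase 'a': 1 ⇒ 21;  out={4}∪out(21)={4,5}
  fail(6) 'acdca': from fail(5)=1 chase 'a': 1 ⇒ 21;  out=∅∪out(21)={5}
  fail(12) 'bbddc': from fail(11)=0 chase 'c': 0 ⇒ 1;  out={2}∪out(1)={0,2}
  fail(16) 'abadb': from fail(15)=0 chase 'b': 0 ⇒ 8;  out=∅∪out(8)=∅
  fail(7) 'acdcab': from fail(6)=21 chase 'b': 21→2 ⇒ 13;  out={1}∪out(13)={1}
  fail(17) 'abadbc': from fail(16)=8 chase 'c': 8→0 ⇒ 1;  out={3}∪out(1)={0,3}

Run:
i=0 'd': node 0→0
i=1 'a': node 0→2
i=2 'b': node 2→13
i=3 'c': node 13→1 ·f  ** P0@[3:3]
i=4 'd': node 1→0 ·f
i=5 'd': node 0→0
i=6 'c': node 0→1  ** P0@[6:6]
i=7 'd': node 1→0 ·f
i=8 'c': node 0→1  ** P0@[8:8]
i=9 'a': node 1→21  ** P5@[8:9]
i=10 'c': node 21→3 ·f  ** P0@[10:10]
i=11 'd': node 3→4
i=12 'b': node 4→8 ·f
i=13 'a': node 8→2 ·f
i=14 'c': node 2→3  ** P0@[14:14]
i=15 'a': node 3→21 ·f  ** P5@[14:15]
i=16 'b': node 21→13 ·f
i=17 'd': node 13→18 ·f
i=18 'c': node 18→19  ** P0@[18:18]
i=19 'a': node 19→20  ** P4@[16:19],P5@[18:19]
i=20 'b': node 20→13 ·f
i=21 'a': node 13→14
i=22 'b': node 14→13 ·f
i=23 'a': node 13→14
i=24 'd': node 14→15
i=25 'b': node 15→16
i=26 'c': node 16→17  ** P0@[26:26],P3@[21:26]
i=27 'a': node 17→21 ·f  ** P5@[26:27]
i=28 'a': node 21→2 ·f
i=29 'a': node 2→2 ·f
i=30 'b': node 2→13
i=31 'a': node 13→14
i=32 'd': node 14→15
i=33 'b': node 15→16
i=34 'c': node 16→17  ** P0@[34:34],P3@[29:34]
i=35 'a': node 17→21 ·f  ** P5@[34:35]
i=36 'b': node 21→13 ·f
i=37 'a': node 13→14
i=38 'd': node 14→15
i=39 'b': node 15→16
i=40 'c': node 16→17  ** P0@[40:40],P3@[35:40]
i=41 'c': node 17→1 ·f  ** P0@[41:41]
i=42 'a': node 1→21  ** P5@[41:42]
i=43 'b': node 21→13 ·f
i=44 'a': node 13→14
i=45 'd': node 14→15
i=46 'b': node 15→16
i=47 'c': node 16→17  ** P0@[47:47],P3@[42:47]
i=48 'a': node 17→21 ·f  ** P5@[47:48]
i=49 'c': node 21→3 ·f  ** P0@[49:49]
i=50 'a': node 3→21 ·f  ** P5@[49:50]
i=51 'a': node 21→2 ·f
i=52 'a': node 2→2 ·f
i=53 'b': node 2→13
i=54 'd': node 13→18 ·f
i=55 'b': node 18→8 ·f

All matches (sorted): [[3,0],[6,0],[8,0],[9,5],[10,0],[14,0],[15,5],[18,0],[19,4],[19,5],[26,0],[26,3],[27,5],[34,0],[34,3],[35,5],[40,0],[40,3],[41,0],[42,5],[47,0],[47,3],[48,5],[49,0],[50,5]]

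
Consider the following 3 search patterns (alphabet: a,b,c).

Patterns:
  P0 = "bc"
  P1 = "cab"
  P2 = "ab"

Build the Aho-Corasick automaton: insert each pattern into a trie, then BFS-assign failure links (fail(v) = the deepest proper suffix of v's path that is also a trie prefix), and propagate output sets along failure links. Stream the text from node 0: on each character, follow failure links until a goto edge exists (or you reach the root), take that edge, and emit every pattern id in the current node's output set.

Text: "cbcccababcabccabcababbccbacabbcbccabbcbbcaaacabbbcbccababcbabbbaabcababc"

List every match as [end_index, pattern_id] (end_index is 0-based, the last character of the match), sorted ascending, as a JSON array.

Construct AC machine:
Trie (insert patterns):
  0='ε' goto a→6 b→1 c→3
  1='b' goto c→2
  2='bc' goto ·  [P0 ends]
  3='c' goto a→4
  4='ca' goto b→5
  5='cab' goto ·  [P1 ends]
  6='a' goto b→7
  7='ab' goto ·  [P2 ends]

BFS fail/out derivation:
  fail(1) 'b': from fail(0)=0 chase 'b': 0 ⇒ 0;  out=∅∪out(0)=∅
  fail(3) 'c': from fail(0)=0 chase 'c': 0 ⇒ 0;  out=∅∪out(0)=∅
  fail(6) 'a': from fail(0)=0 chase 'a': 0 ⇒ 0;  out=∅∪out(0)=∅
  fail(2) 'bc': from fail(1)=0 chase 'c': 0 ⇒ 3;  out={0}∪out(3)={0}
  fail(4) 'ca': from fail(3)=0 chase 'a': 0 ⇒ 6;  out=∅∪out(6)=∅
  fail(7) 'ab': from fail(6)=0 chase 'b': 0 ⇒ 1;  out={2}∪out(1)={2}
  fail(5) 'cab': from fail(4)=6 chase 'b': 6 ⇒ 7;  out={1}∪out(7)={1,2}

Run:
pos 0 'c': at 3
pos 1 'b': at 1 ·f
pos 2 'c': at 2  ** P0@[1:2]
pos 3 'c': at 3 ·f
pos 4 'c': at 3 ·f
pos 5 'a': at 4
pos 6 'b': at 5  ** P1@[4:6],P2@[5:6]
pos 7 'a': at 6 ·f
pos 8 'b': at 7  ** P2@[7:8]
pos 9 'c': at 2 ·f  ** P0@[8:9]
pos 10 'a': at 4 ·f
pos 11 'b': at 5  ** P1@[9:11],P2@[10:11]
pos 12 'c': at 2 ·f  ** P0@[11:12]
pos 13 'c': at 3 ·f
pos 14 'a': at 4
pos 15 'b': at 5  ** P1@[13:15],P2@[14:15]
pos 16 'c': at 2 ·f  ** P0@[15:16]
pos 17 'a': at 4 ·f
pos 18 'b': at 5  ** P1@[16:18],P2@[17:18]
pos 19 'a': at 6 ·f
pos 20 'b': at 7  ** P2@[19:20]
pos 21 'b': at 1 ·f
pos 22 'c': at 2  ** P0@[21:22]
pos 23 'c': at 3 ·f
pos 24 'b': at 1 ·f
pos 25 'a': at 6 ·f
pos 26 'c': at 3 ·f
pos 27 'a': at 4
pos 28 'b': at 5  ** P1@[26:28],P2@[27:28]
pos 29 'b': at 1 ·f
pos 30 'c': at 2  ** P0@[29:30]
pos 31 'b': at 1 ·f
pos 32 'c': at 2  ** P0@[31:32]
pos 33 'c': at 3 ·f
pos 34 'a': at 4
pos 35 'b': at 5  ** P1@[33:35],P2@[34:35]
pos 36 'b': at 1 ·f
pos 37 'c': at 2  ** P0@[36:37]
pos 38 'b': at 1 ·f
pos 39 'b': at 1 ·f
pos 40 'c': at 2  ** P0@[39:40]
pos 41 'a': at 4 ·f
pos 42 'a': at 6 ·f
pos 43 'a': at 6 ·f
pos 44 'c': at 3 ·f
pos 45 'a': at 4
pos 46 'b': at 5  ** P1@[44:46],P2@[45:46]
pos 47 'b': at 1 ·f
pos 48 'b': at 1 ·f
pos 49 'c': at 2  ** P0@[48:49]
pos 50 'b': at 1 ·f
pos 51 'c': at 2  ** P0@[50:51]
pos 52 'c': at 3 ·f
pos 53 'a': at 4
pos 54 'b': at 5  ** P1@[52:54],P2@[53:54]
pos 55 'a': at 6 ·f
pos 56 'b': at 7  ** P2@[55:56]
pos 57 'c': at 2 ·f  ** P0@[56:57]
pos 58 'b': at 1 ·f
pos 59 'a': at 6 ·f
pos 60 'b': at 7  ** P2@[59:60]
pos 61 'b': at 1 ·f
pos 62 'b': at 1 ·f
pos 63 'a': at 6 ·f
pos 64 'a': at 6 ·f
pos 65 'b': at 7  ** P2@[64:65]
pos 66 'c': at 2 ·f  ** P0@[65:66]
pos 67 'a': at 4 ·f
pos 68 'b': at 5  ** P1@[66:68],P2@[67:68]
pos 69 'a': at 6 ·f
pos 70 'b': at 7  ** P2@[69:70]
pos 71 'c': at 2 ·f  ** P0@[70:71]

All matches (sorted): [[2,0],[6,1],[6,2],[8,2],[9,0],[11,1],[11,2],[12,0],[15,1],[15,2],[16,0],[18,1],[18,2],[20,2],[22,0],[28,1],[28,2],[30,0],[32,0],[35,1],[35,2],[37,0],[40,0],[46,1],[46,2],[49,0],[51,0],[54,1],[54,2],[56,2],[57,0],[60,2],[65,2],[66,0],[68,1],[68,2],[70,2],[71,0]]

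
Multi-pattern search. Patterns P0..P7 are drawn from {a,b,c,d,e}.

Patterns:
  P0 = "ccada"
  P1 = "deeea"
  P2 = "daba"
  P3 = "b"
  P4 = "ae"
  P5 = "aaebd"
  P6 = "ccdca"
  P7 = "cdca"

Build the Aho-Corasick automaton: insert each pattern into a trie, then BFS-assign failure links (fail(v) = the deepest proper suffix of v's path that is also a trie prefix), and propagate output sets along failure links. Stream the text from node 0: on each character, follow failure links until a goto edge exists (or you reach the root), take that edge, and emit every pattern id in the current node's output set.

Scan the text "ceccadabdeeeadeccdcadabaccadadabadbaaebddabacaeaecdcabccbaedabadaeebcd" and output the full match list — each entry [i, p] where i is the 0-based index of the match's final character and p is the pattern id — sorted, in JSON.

Build automaton:
Trie nodes:
  0='ε' goto a→15 b→14 c→1 d→6
  1='c' goto c→2 d→24
  2='cc' goto a→3 d→21
  3='cca' goto d→4
  4='ccad' goto a→5
  5='ccada' goto ·  ←P0
  6='d' goto a→11 e→7
  7='de' goto e→8
  8='dee' goto e→9
  9='deee' goto a→10
  10='deeea' goto ·  ←P1
  11='da' goto b→12
  12='dab' goto a→13
  13='daba' goto ·  ←P2
  14='b' goto ·  ←P3
  15='a' goto a→17 e→16
  16='ae' goto ·  ←P4
  17='aa' goto e→18
  18='aae' goto b→19
  19='aaeb' goto d→20
  20='aaebd' goto ·  ←P5
  21='ccd' goto c→22
  22='ccdc' goto a→23
  23='ccdca' goto ·  ←P6
  24='cd' goto c→25
  25='cdc' goto a→26
  26='cdca' goto ·  ←P7

Failure links (BFS by depth):
  n1('c'): parent n0 fail=0; on 'c' 0 → fail=0;  out ∅∪∅=∅
  n6('d'): parent n0 fail=0; on 'd' 0 → fail=0;  out ∅∪∅=∅
  n14('b'): parent n0 fail=0; on 'b' 0 → fail=0;  out {3}∪∅={3}
  n15('a'): parent n0 fail=0; on 'a' 0 → fail=0;  out ∅∪∅=∅
  n2('cc'): parent n1 fail=0; on 'c' 0 → fail=1;  out ∅∪∅=∅
  n7('de'): parent n6 fail=0; on 'e' 0 → fail=0;  out ∅∪∅=∅
  n11('da'): parent n6 fail=0; on 'a' 0 → fail=15;  out ∅∪∅=∅
  n16('ae'): parent n15 fail=0; on 'e' 0 → fail=0;  out {4}∪∅={4}
  n17('aa'): parent n15 fail=0; on 'a' 0 → fail=15;  out ∅∪∅=∅
  n24('cd'): parent n1 fail=0; on 'd' 0 → fail=6;  out ∅∪∅=∅
  n3('cca'): parent n2 fail=1; on 'a' 1→0 → fail=15;  out ∅∪∅=∅
  n8('dee'): parent n7 fail=0; on 'e' 0 → fail=0;  out ∅∪∅=∅
  n12('dab'): parent n11 fail=15; on 'b' 15→0 → fail=14;  out ∅∪{3}={3}
  n18('aae'): parent n17 fail=15; on 'e' 15 → fail=16;  out ∅∪{4}={4}
  n21('ccd'): parent n2 fail=1; on 'd' 1 → fail=24;  out ∅∪∅=∅
  n25('cdc'): parent n24 fail=6; on 'c' 6→0 → fail=1;  out ∅∪∅=∅
  n4('ccad'): parent n3 fail=15; on 'd' 15→0 → fail=6;  out ∅∪∅=∅
  n9('deee'): parent n8 fail=0; on 'e' 0 → fail=0;  out ∅∪∅=∅
  n13('daba'): parent n12 fail=14; on 'a' 14→0 → fail=15;  out {2}∪∅={2}
  n19('aaeb'): parent n18 fail=16; on 'b' 16→0 → fail=14;  out ∅∪{3}={3}
  n22('ccdc'): parent n21 fail=24; on 'c' 24 → fail=25;  out ∅∪∅=∅
  n26('cdca'): parent n25 fail=1; on 'a' 1→0 → fail=15;  out {7}∪∅={7}
  n5('ccada'): parent n4 fail=6; on 'a' 6 → fail=11;  out {0}∪∅={0}
  n10('deeea'): parent n9 fail=0; on 'a' 0 → fail=15;  out {1}∪∅={1}
  n20('aaebd'): parent n19 fail=14; on 'd' 14→0 → fail=6;  out {5}∪∅={5}
  n23('ccdca'): parent n22 fail=25; on 'a' 25 → fail=26;  out {6}∪{7}={6,7}

Scan:
i=0 'c': node 0→1
i=1 'e': node 1→0 ·f
i=2 'c': node 0→1
i=3 'c': node 1→2
i=4 'a': node 2→3
i=5 'd': node 3→4
i=6 'a': node 4→5  emit P0@[2:6]
i=7 'b': node 5→12 ·f  emit P3@[7:7]
i=8 'd': node 12→6 ·f
i=9 'e': node 6→7
i=10 'e': node 7→8
i=11 'e': node 8→9
i=12 'a': node 9→10  emit P1@[8:12]
i=13 'd': node 10→6 ·f
i=14 'e': node 6→7
i=15 'c': node 7→1 ·f
i=16 'c': node 1→2
i=17 'd': node 2→21
i=18 'c': node 21→22
i=19 'a': node 22→23  emit P6@[15:19],P7@[16:19]
i=20 'd': node 23→6 ·f
i=21 'a': node 6→11
i=22 'b': node 11→12  emit P3@[22:22]
i=23 'a': node 12→13  emit P2@[20:23]
i=24 'c': node 13→1 ·f
i=25 'c': node 1→2
i=26 'a': node 2→3
i=27 'd': node 3→4
i=28 'a': node 4→5  emit P0@[24:28]
i=29 'd': node 5→6 ·f
i=30 'a': node 6→11
i=31 'b': node 11→12  emit P3@[31:31]
i=32 'a': node 12→13  emit P2@[29:32]
i=33 'd': node 13→6 ·f
i=34 'b': node 6→14 ·f  emit P3@[34:34]
i=35 'a': node 14→15 ·f
i=36 'a': node 15→17
i=37 'e': node 17→18  emit P4@[36:37]
i=38 'b': node 18→19  emit P3@[38:38]
i=39 'd': node 19→20  emit P5@[35:39]
i=40 'd': node 20→6 ·f
i=41 'a': node 6→11
i=42 'b': node 11→12  emit P3@[42:42]
i=43 'a': node 12→13  emit P2@[40:43]
i=44 'c': node 13→1 ·f
i=45 'a': node 1→15 ·f
i=46 'e': node 15→16  emit P4@[45:46]
i=47 'a': node 16→15 ·f
i=48 'e': node 15→16  emit P4@[47:48]
i=49 'c': node 16→1 ·f
i=50 'd': node 1→24
i=51 'c': node 24→25
i=52 'a': node 25→26  emit P7@[49:52]
i=53 'b': node 26→14 ·f  emit P3@[53:53]
i=54 'c': node 14→1 ·f
i=55 'c': node 1→2
i=56 'b': node 2→14 ·f  emit P3@[56:56]
i=57 'a': node 14→15 ·f
i=58 'e': node 15→16  emit P4@[57:58]
i=59 'd': node 16→6 ·f
i=60 'a': node 6→11
i=61 'b': node 11→12  emit P3@[61:61]
i=62 'a': node 12→13  emit P2@[59:62]
i=63 'd': node 13→6 ·f
i=64 'a': node 6→11
i=65 'e': node 11→16 ·f  emit P4@[64:65]
i=66 'e': node 16→0 ·f
i=67 'b': node 0→14  emit P3@[67:67]
i=68 'c': node 14→1 ·f
i=69 'd': node 1→24

All matches (sorted): [[6,0],[7,3],[12,1],[19,6],[19,7],[22,3],[23,2],[28,0],[31,3],[32,2],[34,3],[37,4],[38,3],[39,5],[42,3],[43,2],[46,4],[48,4],[52,7],[53,3],[56,3],[58,4],[61,3],[62,2],[65,4],[67,3]]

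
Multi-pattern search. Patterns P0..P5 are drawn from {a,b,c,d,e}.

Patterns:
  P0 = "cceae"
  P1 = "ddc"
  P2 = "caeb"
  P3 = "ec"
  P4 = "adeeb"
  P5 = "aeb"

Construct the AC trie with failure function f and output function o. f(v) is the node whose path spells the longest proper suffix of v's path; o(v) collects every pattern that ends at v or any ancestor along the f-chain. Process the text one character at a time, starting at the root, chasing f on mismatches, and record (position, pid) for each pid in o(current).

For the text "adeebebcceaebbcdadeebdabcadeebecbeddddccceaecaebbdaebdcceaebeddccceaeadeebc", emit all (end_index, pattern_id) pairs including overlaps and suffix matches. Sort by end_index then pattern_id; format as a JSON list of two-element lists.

Construct AC machine:
Trie nodes:
  0='ε' goto a→14 c→1 d→6 e→12
  1='c' goto a→9 c→2
  2='cc' goto e→3
  3='cce' goto a→4
  4='ccea' goto e→5
  5='cceae' goto ·  [P0 ends]
  6='d' goto d→7
  7='dd' goto c→8
  8='ddc' goto ·  [P1 ends]
  9='ca' goto e→10
  10='cae' goto b→11
  11='caeb' goto ·  [P2 ends]
  12='e' goto c→13
  13='ec' goto ·  [P3 ends]
  14='a' goto d→15 e→19
  15='ad' goto e→16
  16='ade' goto e→17
  17='adee' goto b→18
  18='adeeb' goto ·  [P4 ends]
  19='ae' goto b→20
  20='aeb' goto ·  [P5 ends]

BFS fail/out derivation:
  fail(1) 'c': from fail(0)=0 chase 'c': 0 ⇒ 0;  out=∅∪out(0)=∅
  fail(6) 'd': from fail(0)=0 chase 'd': 0 ⇒ 0;  out=∅∪out(0)=∅
  fail(12) 'e': from fail(0)=0 chase 'e': 0 ⇒ 0;  out=∅∪out(0)=∅
  fail(14) 'a': from fail(0)=0 chase 'a': 0 ⇒ 0;  out=∅∪out(0)=∅
  fail(2) 'cc': from fail(1)=0 chase 'c': 0 ⇒ 1;  out=∅∪out(1)=∅
  fail(7) 'dd': from fail(6)=0 chase 'd': 0 ⇒ 6;  out=∅∪out(6)=∅
  fail(9) 'ca': from fail(1)=0 chase 'a': 0 ⇒ 14;  out=∅∪out(14)=∅
  fail(13) 'ec': from fail(12)=0 chase 'c': 0 ⇒ 1;  out={3}∪out(1)={3}
  fail(15) 'ad': from fail(14)=0 chase 'd': 0 ⇒ 6;  out=∅∪out(6)=∅
  fail(19) 'ae': from fail(14)=0 chase 'e': 0 ⇒ 12;  out=∅∪out(12)=∅
  fail(3) 'cce': from fail(2)=1 chase 'e': 1→0 ⇒ 12;  out=∅∪out(12)=∅
  fail(8) 'ddc': from fail(7)=6 chase 'c': 6→0 ⇒ 1;  out={1}∪out(1)={1}
  fail(10) 'cae': from fail(9)=14 chase 'e': 14 ⇒ 19;  out=∅∪out(19)=∅
  fail(16) 'ade': from fail(15)=6 chase 'e': 6→0 ⇒ 12;  out=∅∪out(12)=∅
  fail(20) 'aeb': from fail(19)=12 chase 'b': 12→0 ⇒ 0;  out={5}∪out(0)={5}
  fail(4) 'ccea': from fail(3)=12 chase 'a': 12→0 ⇒ 14;  out=∅∪out(14)=∅
  fail(11) 'caeb': from fail(10)=19 chase 'b': 19 ⇒ 20;  out={2}∪out(20)={2,5}
  fail(17) 'adee': from fail(16)=12 chase 'e': 12→0 ⇒ 12;  out=∅∪out(12)=∅
  fail(5) 'cceae': from fail(4)=14 chase 'e': 14 ⇒ 19;  out={0}∪out(19)={0}
  fail(18) 'adeeb': from fail(17)=12 chase 'b': 12→0 ⇒ 0;  out={4}∪out(0)={4}

Scan:
i=0 'a': node 0→14
i=1 'd': node 14→15
i=2 'e': node 15→16
i=3 'e': node 16→17
i=4 'b': node 17→18  ** P4@[0:4]
i=5 'e': node 18→12 ·f
i=6 'b': node 12→0 ·f
i=7 'c': node 0→1
i=8 'c': node 1→2
i=9 'e': node 2→3
i=10 'a': node 3→4
i=11 'e': node 4→5  ** P0@[7:11]
i=12 'b': node 5→20 ·f  ** P5@[10:12]
i=13 'b': node 20→0 ·f
i=14 'c': node 0→1
i=15 'd': node 1→6 ·f
i=16 'a': node 6→14 ·f
i=17 'd': node 14→15
i=18 'e': node 15→16
i=19 'e': node 16→17
i=20 'b': node 17→18  ** P4@[16:20]
i=21 'd': node 18→6 ·f
i=22 'a': node 6→14 ·f
i=23 'b': node 14→0 ·f
i=24 'c': node 0→1
i=25 'a': node 1→9
i=26 'd': node 9→15 ·f
i=27 'e': node 15→16
i=28 'e': node 16→17
i=29 'b': node 17→18  ** P4@[25:29]
i=30 'e': node 18→12 ·f
i=31 'c': node 12→13  ** P3@[30:31]
i=32 'b': node 13→0 ·f
i=33 'e': node 0→12
i=34 'd': node 12→6 ·f
i=35 'd': node 6→7
i=36 'd': node 7→7 ·f
i=37 'd': node 7→7 ·f
i=38 'c': node 7→8  ** P1@[36:38]
i=39 'c': node 8→2 ·f
i=40 'c': node 2→2 ·f
i=41 'e': node 2→3
i=42 'a': node 3→4
i=43 'e': node 4→5  ** P0@[39:43]
i=44 'c': node 5→13 ·f  ** P3@[43:44]
i=45 'a': node 13→9 ·f
i=46 'e': node 9→10
i=47 'b': node 10→11  ** P2@[44:47],P5@[45:47]
i=48 'b': node 11→0 ·f
i=49 'd': node 0→6
i=50 'a': node 6→14 ·f
i=51 'e': node 14→19
i=52 'b': node 19→20  ** P5@[50:52]
i=53 'd': node 20→6 ·f
i=54 'c': node 6→1 ·f
i=55 'c': node 1→2
i=56 'e': node 2→3
i=57 'a': node 3→4
i=58 'e': node 4→5  ** P0@[54:58]
i=59 'b': node 5→20 ·f  ** P5@[57:59]
i=60 'e': node 20→12 ·f
i=61 'd': node 12→6 ·f
i=62 'd': node 6→7
i=63 'c': node 7→8  ** P1@[61:63]
i=64 'c': node 8→2 ·f
i=65 'c': node 2→2 ·f
i=66 'e': node 2→3
i=67 'a': node 3→4
i=68 'e': node 4→5  ** P0@[64:68]
i=69 'a': node 5→14 ·f
i=70 'd': node 14→15
i=71 'e': node 15→16
i=72 'e': node 16→17
i=73 'b': node 17→18  ** P4@[69:73]
i=74 'c': node 18→1 ·f

All matches (sorted): [[4,4],[11,0],[12,5],[20,4],[29,4],[31,3],[38,1],[43,0],[44,3],[47,2],[47,5],[52,5],[58,0],[59,5],[63,1],[68,0],[73,4]]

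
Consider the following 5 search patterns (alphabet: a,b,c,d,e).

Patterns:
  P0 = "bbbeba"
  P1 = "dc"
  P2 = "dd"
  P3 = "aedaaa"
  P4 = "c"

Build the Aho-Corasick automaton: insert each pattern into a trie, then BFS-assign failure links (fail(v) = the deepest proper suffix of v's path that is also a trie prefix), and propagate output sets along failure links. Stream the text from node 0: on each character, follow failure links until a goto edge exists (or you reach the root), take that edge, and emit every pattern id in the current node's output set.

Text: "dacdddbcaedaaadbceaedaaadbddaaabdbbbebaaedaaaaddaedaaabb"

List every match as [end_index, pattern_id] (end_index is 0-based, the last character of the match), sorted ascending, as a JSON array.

Build automaton:
Trie (insert patterns):
  n0 'ε': a→10 b→1 c→16 d→7
  n1 'b': b→2
  n2 'bb': b→3
  n3 'bbb': e→4
  n4 'bbbe': b→5
  n5 'bbbeb': a→6
  n6 'bbbeba': ·  [P0 ends]
  n7 'd': c→8 d→9
  n8 'dc': ·  [P1 ends]
  n9 'dd': ·  [P2 ends]
  n10 'a': e→11
  n11 'ae': d→12
  n12 'aed': a→13
  n13 'aeda': a→14
  n14 'aedaa': a→15
  n15 'aedaaa': ·  [P3 ends]
  n16 'c': ·  [P4 ends]

BFS fail/out derivation:
  n1('b'): parent n0 fail=0; on 'b' 0 → fail=0;  out ∅∪∅=∅
  n7('d'): parent n0 fail=0; on 'd' 0 → fail=0;  out ∅∪∅=∅
  n10('a'): parent n0 fail=0; on 'a' 0 → fail=0;  out ∅∪∅=∅
  n16('c'): parent n0 fail=0; on 'c' 0 → fail=0;  out {4}∪∅={4}
  n2('bb'): parent n1 fail=0; on 'b' 0 → fail=1;  out ∅∪∅=∅
  n8('dc'): parent n7 fail=0; on 'c' 0 → fail=16;  out {1}∪{4}={1,4}
  n9('dd'): parent n7 fail=0; on 'd' 0 → fail=7;  out {2}∪∅={2}
  n11('ae'): parent n10 fail=0; on 'e' 0 → fail=0;  out ∅∪∅=∅
  n3('bbb'): parent n2 fail=1; on 'b' 1 → fail=2;  out ∅∪∅=∅
  n12('aed'): parent n11 fail=0; on 'd' 0 → fail=7;  out ∅∪∅=∅
  n4('bbbe'): parent n3 fail=2; on 'e' 2→1→0 → fail=0;  out ∅∪∅=∅
  n13('aeda'): parent n12 fail=7; on 'a' 7→0 → fail=10;  out ∅∪∅=∅
  n5('bbbeb'): parent n4 fail=0; on 'b' 0 → fail=1;  out ∅∪∅=∅
  n14('aedaa'): parent n13 fail=10; on 'a' 10→0 → fail=10;  out ∅∪∅=∅
  n6('bbbeba'): parent n5 fail=1; on 'a' 1→0 → fail=10;  out {0}∪∅={0}
  n15('aedaaa'): parent n14 fail=10; on 'a' 10→0 → fail=10;  out {3}∪∅={3}

Text stream:
i=0 'd': node 0→7
i=1 'a': node 7→10 (via fail)
i=2 'c': node 10→16 (via fail)  → match P4@[2:2]
i=3 'd': node 16→7 (via fail)
i=4 'd': node 7→9  → match P2@[3:4]
i=5 'd': node 9→9 (via fail)  → match P2@[4:5]
i=6 'b': node 9→1 (via fail)
i=7 'c': node 1→16 (via fail)  → match P4@[7:7]
i=8 'a': node 16→10 (via fail)
i=9 'e': node 10→11
i=10 'd': node 11→12
i=11 'a': node 12→13
i=12 'a': node 13→14
i=13 'a': node 14→15  → match P3@[8:13]
i=14 'd': node 15→7 (via fail)
i=15 'b': node 7→1 (via fail)
i=16 'c': node 1→16 (via fail)  → match P4@[16:16]
i=17 'e': node 16→0 (via fail)
i=18 'a': node 0→10
i=19 'e': node 10→11
i=20 'd': node 11→12
i=21 'a': node 12→13
i=22 'a': node 13→14
i=23 'a': node 14→15  → match P3@[18:23]
i=24 'd': node 15→7 (via fail)
i=25 'b': node 7→1 (via fail)
i=26 'd': node 1→7 (via fail)
i=27 'd': node 7→9  → match P2@[26:27]
i=28 'a': node 9→10 (via fail)
i=29 'a': node 10→10 (via fail)
i=30 'a': node 10→10 (via fail)
i=31 'b': node 10→1 (via fail)
i=32 'd': node 1→7 (via fail)
i=33 'b': node 7→1 (via fail)
i=34 'b': node 1→2
i=35 'b': node 2→3
i=36 'e': node 3→4
i=37 'b': node 4→5
i=38 'a': node 5→6  → match P0@[33:38]
i=39 'a': node 6→10 (via fail)
i=40 'e': node 10→11
i=41 'd': node 11→12
i=42 'a': node 12→13
i=43 'a': node 13→14
i=44 'a': node 14→15  → match P3@[39:44]
i=45 'a': node 15→10 (via fail)
i=46 'd': node 10→7 (via fail)
i=47 'd': node 7→9  → match P2@[46:47]
i=48 'a': node 9→10 (via fail)
i=49 'e': node 10→11
i=50 'd': node 11→12
i=51 'a': node 12→13
i=52 'a': node 13→14
i=53 'a': node 14→15  → match P3@[48:53]
i=54 'b': node 15→1 (via fail)
i=55 'b': node 1→2

Result: [[2,4],[4,2],[5,2],[7,4],[13,3],[16,4],[23,3],[27,2],[38,0],[44,3],[47,2],[53,3]]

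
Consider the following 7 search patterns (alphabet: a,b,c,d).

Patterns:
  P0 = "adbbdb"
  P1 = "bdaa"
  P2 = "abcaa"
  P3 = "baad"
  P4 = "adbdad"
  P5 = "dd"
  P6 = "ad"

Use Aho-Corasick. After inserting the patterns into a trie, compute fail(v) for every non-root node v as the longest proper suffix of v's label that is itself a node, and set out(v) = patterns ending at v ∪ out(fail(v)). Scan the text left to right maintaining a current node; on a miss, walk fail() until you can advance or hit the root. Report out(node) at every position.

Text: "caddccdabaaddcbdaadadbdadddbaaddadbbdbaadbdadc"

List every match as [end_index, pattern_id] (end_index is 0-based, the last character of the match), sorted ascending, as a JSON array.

Build automaton:
Trie nodes:
  0='ε' goto a→1 b→7 d→21
  1='a' goto b→11 d→2
  2='ad' goto b→3  ←P6
  3='adb' goto b→4 d→18
  4='adbb' goto d→5
  5='adbbd' goto b→6
  6='adbbdb' goto ·  ←P0
  7='b' goto a→15 d→8
  8='bd' goto a→9
  9='bda' goto a→10
  10='bdaa' goto ·  ←P1
  11='ab' goto c→12
  12='abc' goto a→13
  13='abca' goto a→14
  14='abcaa' goto ·  ←P2
  15='ba' goto a→16
  16='baa' goto d→17
  17='baad' goto ·  ←P3
  18='adbd' goto a→19
  19='adbda' goto d→20
  20='adbdad' goto ·  ←P4
  21='d' goto d→22
  22='dd' goto ·  ←P5

BFS fail/out derivation:
  fail(1) 'a': from fail(0)=0 chase 'a': 0 ⇒ 0;  out=∅∪out(0)=∅
  fail(7) 'b': from fail(0)=0 chase 'b': 0 ⇒ 0;  out=∅∪out(0)=∅
  fail(21) 'd': from fail(0)=0 chase 'd': 0 ⇒ 0;  out=∅∪out(0)=∅
  fail(2) 'ad': from fail(1)=0 chase 'd': 0 ⇒ 21;  out={6}∪out(21)={6}
  fail(8) 'bd': from fail(7)=0 chase 'd': 0 ⇒ 21;  out=∅∪out(21)=∅
  fail(11) 'ab': from fail(1)=0 chase 'b': 0 ⇒ 7;  out=∅∪out(7)=∅
  fail(15) 'ba': from fail(7)=0 chase 'a': 0 ⇒ 1;  out=∅∪out(1)=∅
  fail(22) 'dd': from fail(21)=0 chase 'd': 0 ⇒ 21;  out={5}∪out(21)={5}
  fail(3) 'adb': from fail(2)=21 chase 'b': 21→0 ⇒ 7;  out=∅∪out(7)=∅
  fail(9) 'bda': from fail(8)=21 chase 'a': 21→0 ⇒ 1;  out=∅∪out(1)=∅
  fail(12) 'abc': from fail(11)=7 chase 'c': 7→0 ⇒ 0;  out=∅∪out(0)=∅
  fail(16) 'baa': from fail(15)=1 chase 'a': 1→0 ⇒ 1;  out=∅∪out(1)=∅
  fail(4) 'adbb': from fail(3)=7 chase 'b': 7→0 ⇒ 7;  out=∅∪out(7)=∅
  fail(10) 'bdaa': from fail(9)=1 chase 'a': 1→0 ⇒ 1;  out={1}∪out(1)={1}
  fail(13) 'abca': from fail(12)=0 chase 'a': 0 ⇒ 1;  out=∅∪out(1)=∅
  fail(17) 'baad': from fail(16)=1 chase 'd': 1 ⇒ 2;  out={3}∪out(2)={3,6}
  fail(18) 'adbd': from fail(3)=7 chase 'd': 7 ⇒ 8;  out=∅∪out(8)=∅
  fail(5) 'adbbd': from fail(4)=7 chase 'd': 7 ⇒ 8;  out=∅∪out(8)=∅
  fail(14) 'abcaa': from fail(13)=1 chase 'a': 1→0 ⇒ 1;  out={2}∪out(1)={2}
  fail(19) 'adbda': from fail(18)=8 chase 'a': 8 ⇒ 9;  out=∅∪out(9)=∅
  fail(6) 'adbbdb': from fail(5)=8 chase 'b': 8→21→0 ⇒ 7;  out={0}∪out(7)={0}
  fail(20) 'adbdad': from fail(19)=9 chase 'd': 9→1 ⇒ 2;  out={4}∪out(2)={4,6}

Scan:
[0] read 'c'  n0⇒n0
[1] read 'a'  n0⇒n1
[2] read 'd'  n1⇒n2  ** P6@[1:2]
[3] read 'd'  n2⇒n22 (via fail)  ** P5@[2:3]
[4] read 'c'  n22⇒n0 (via fail)
[5] read 'c'  n0⇒n0
[6] read 'd'  n0⇒n21
[7] read 'a'  n21⇒n1 (via fail)
[8] read 'b'  n1⇒n11
[9] read 'a'  n11⇒n15 (via fail)
[10] read 'a'  n15⇒n16
[11] read 'd'  n16⇒n17  ** P3@[8:11],P6@[10:11]
[12] read 'd'  n17⇒n22 (via fail)  ** P5@[11:12]
[13] read 'c'  n22⇒n0 (via fail)
[14] read 'b'  n0⇒n7
[15] read 'd'  n7⇒n8
[16] read 'a'  n8⇒n9
[17] read 'a'  n9⇒n10  ** P1@[14:17]
[18] read 'd'  n10⇒n2 (via fail)  ** P6@[17:18]
[19] read 'a'  n2⇒n1 (via fail)
[20] read 'd'  n1⇒n2  ** P6@[19:20]
[21] read 'b'  n2⇒n3
[22] read 'd'  n3⇒n18
[23] read 'a'  n18⇒n19
[24] read 'd'  n19⇒n20  ** P4@[19:24],P6@[23:24]
[25] read 'd'  n20⇒n22 (via fail)  ** P5@[24:25]
[26] read 'd'  n22⇒n22 (via fail)  ** P5@[25:26]
[27] read 'b'  n22⇒n7 (via fail)
[28] read 'a'  n7⇒n15
[29] read 'a'  n15⇒n16
[30] read 'd'  n16⇒n17  ** P3@[27:30],P6@[29:30]
[31] read 'd'  n17⇒n22 (via fail)  ** P5@[30:31]
[32] read 'a'  n22⇒n1 (via fail)
[33] read 'd'  n1⇒n2  ** P6@[32:33]
[34] read 'b'  n2⇒n3
[35] read 'b'  n3⇒n4
[36] read 'd'  n4⇒n5
[37] read 'b'  n5⇒n6  ** P0@[32:37]
[38] read 'a'  n6⇒n15 (via fail)
[39] read 'a'  n15⇒n16
[40] read 'd'  n16⇒n17  ** P3@[37:40],P6@[39:40]
[41] read 'b'  n17⇒n3 (via fail)
[42] read 'd'  n3⇒n18
[43] read 'a'  n18⇒n19
[44] read 'd'  n19⇒n20  ** P4@[39:44],P6@[43:44]
[45] read 'c'  n20⇒n0 (via fail)

Matches: [[2,6],[3,5],[11,3],[11,6],[12,5],[17,1],[18,6],[20,6],[24,4],[24,6],[25,5],[26,5],[30,3],[30,6],[31,5],[33,6],[37,0],[40,3],[40,6],[44,4],[44,6]]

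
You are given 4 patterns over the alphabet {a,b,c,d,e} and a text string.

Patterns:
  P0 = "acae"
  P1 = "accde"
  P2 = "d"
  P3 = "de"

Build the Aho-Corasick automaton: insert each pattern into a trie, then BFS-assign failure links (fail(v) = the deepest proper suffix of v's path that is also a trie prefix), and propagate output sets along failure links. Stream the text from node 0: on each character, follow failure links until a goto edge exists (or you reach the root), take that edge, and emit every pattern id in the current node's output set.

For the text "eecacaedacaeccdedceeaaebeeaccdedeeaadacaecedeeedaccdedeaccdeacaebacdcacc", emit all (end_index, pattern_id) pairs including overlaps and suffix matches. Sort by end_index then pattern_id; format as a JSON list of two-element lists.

Construct AC machine:
Trie (insert patterns):
  0='ε' goto a→1 d→8
  1='a' goto c→2
  2='ac' goto a→3 c→5
  3='aca' goto e→4
  4='acae' goto ·  [P0 ends]
  5='acc' goto d→6
  6='accd' goto e→7
  7='accde' goto ·  [P1 ends]
  8='d' goto e→9  [P2 ends]
  9='de' goto ·  [P3 ends]

Failure links (BFS by depth):
  fail(1) 'a': from fail(0)=0 chase 'a': 0 ⇒ 0;  out=∅∪out(0)=∅
  fail(8) 'd': from fail(0)=0 chase 'd': 0 ⇒ 0;  out={2}∪out(0)={2}
  fail(2) 'ac': from fail(1)=0 chase 'c': 0 ⇒ 0;  out=∅∪out(0)=∅
  fail(9) 'de': from fail(8)=0 chase 'e': 0 ⇒ 0;  out={3}∪out(0)={3}
  fail(3) 'aca': from fail(2)=0 chase 'a': 0 ⇒ 1;  out=∅∪out(1)=∅
  fail(5) 'acc': from fail(2)=0 chase 'c': 0 ⇒ 0;  out=∅∪out(0)=∅
  fail(4) 'acae': from fail(3)=1 chase 'e': 1→0 ⇒ 0;  out={0}∪out(0)={0}
  fail(6) 'accd': from fail(5)=0 chase 'd': 0 ⇒ 8;  out=∅∪out(8)={2}
  fail(7) 'accde': from fail(6)=8 chase 'e': 8 ⇒ 9;  out={1}∪out(9)={1,3}

Text stream:
i=0 'e': node 0→0
i=1 'e': node 0→0
i=2 'c': node 0→0
i=3 'a': node 0→1
i=4 'c': node 1→2
i=5 'a': node 2→3
i=6 'e': node 3→4  emit P0@[3:6]
i=7 'd': node 4→8 (via fail)  emit P2@[7:7]
i=8 'a': node 8→1 (via fail)
i=9 'c': node 1→2
i=10 'a': node 2→3
i=11 'e': node 3→4  emit P0@[8:11]
i=12 'c': node 4→0 (via fail)
i=13 'c': node 0→0
i=14 'd': node 0→8  emit P2@[14:14]
i=15 'e': node 8→9  emit P3@[14:15]
i=16 'd': node 9→8 (via fail)  emit P2@[16:16]
i=17 'c': node 8→0 (via fail)
i=18 'e': node 0→0
i=19 'e': node 0→0
i=20 'a': node 0→1
i=21 'a': node 1→1 (via fail)
i=22 'e': node 1→0 (via fail)
i=23 'b': node 0→0
i=24 'e': node 0→0
i=25 'e': node 0→0
i=26 'a': node 0→1
i=27 'c': node 1→2
i=28 'c': node 2→5
i=29 'd': node 5→6  emit P2@[29:29]
i=30 'e': node 6→7  emit P1@[26:30],P3@[29:30]
i=31 'd': node 7→8 (via fail)  emit P2@[31:31]
i=32 'e': node 8→9  emit P3@[31:32]
i=33 'e': node 9→0 (via fail)
i=34 'a': node 0→1
i=35 'a': node 1→1 (via fail)
i=36 'd': node 1→8 (via fail)  emit P2@[36:36]
i=37 'a': node 8→1 (via fail)
i=38 'c': node 1→2
i=39 'a': node 2→3
i=40 'e': node 3→4  emit P0@[37:40]
i=41 'c': node 4→0 (via fail)
i=42 'e': node 0→0
i=43 'd': node 0→8  emit P2@[43:43]
i=44 'e': node 8→9  emit P3@[43:44]
i=45 'e': node 9→0 (via fail)
i=46 'e': node 0→0
i=47 'd': node 0→8  emit P2@[47:47]
i=48 'a': node 8→1 (via fail)
i=49 'c': node 1→2
i=50 'c': node 2→5
i=51 'd': node 5→6  emit P2@[51:51]
i=52 'e': node 6→7  emit P1@[48:52],P3@[51:52]
i=53 'd': node 7→8 (via fail)  emit P2@[53:53]
i=54 'e': node 8→9  emit P3@[53:54]
i=55 'a': node 9→1 (via fail)
i=56 'c': node 1→2
i=57 'c': node 2→5
i=58 'd': node 5→6  emit P2@[58:58]
i=59 'e': node 6→7  emit P1@[55:59],P3@[58:59]
i=60 'a': node 7→1 (via fail)
i=61 'c': node 1→2
i=62 'a': node 2→3
i=63 'e': node 3→4  emit P0@[60:63]
i=64 'b': node 4→0 (via fail)
i=65 'a': node 0→1
i=66 'c': node 1→2
i=67 'd': node 2→8 (via fail)  emit P2@[67:67]
i=68 'c': node 8→0 (via fail)
i=69 'a': node 0→1
i=70 'c': node 1→2
i=71 'c': node 2→5

Matches: [[6,0],[7,2],[11,0],[14,2],[15,3],[16,2],[29,2],[30,1],[30,3],[31,2],[32,3],[36,2],[40,0],[43,2],[44,3],[47,2],[51,2],[52,1],[52,3],[53,2],[54,3],[58,2],[59,1],[59,3],[63,0],[67,2]]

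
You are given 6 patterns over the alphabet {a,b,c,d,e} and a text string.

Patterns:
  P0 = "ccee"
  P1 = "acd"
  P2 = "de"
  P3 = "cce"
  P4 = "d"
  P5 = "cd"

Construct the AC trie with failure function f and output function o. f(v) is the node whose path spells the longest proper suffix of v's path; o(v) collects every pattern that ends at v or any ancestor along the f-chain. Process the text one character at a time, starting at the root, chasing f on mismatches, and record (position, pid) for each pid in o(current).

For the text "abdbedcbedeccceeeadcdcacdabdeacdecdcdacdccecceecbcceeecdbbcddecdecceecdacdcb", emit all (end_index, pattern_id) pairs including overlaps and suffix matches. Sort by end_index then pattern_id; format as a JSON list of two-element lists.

Build automaton:
Trie (insert patterns):
  n0 'ε': a→5 c→1 d→8
  n1 'c': c→2 d→10
  n2 'cc': e→3
  n3 'cce': e→4  ←P3
  n4 'ccee': ·  ←P0
  n5 'a': c→6
  n6 'ac': d→7
  n7 'acd': ·  ←P1
  n8 'd': e→9  ←P4
  n9 'de': ·  ←P2
  n10 'cd': ·  ←P5

Failure links (BFS by depth):
  fail(1) 'c': from fail(0)=0 chase 'c': 0 ⇒ 0;  out=∅∪out(0)=∅
  fail(5) 'a': from fail(0)=0 chase 'a': 0 ⇒ 0;  out=∅∪out(0)=∅
  fail(8) 'd': from fail(0)=0 chase 'd': 0 ⇒ 0;  out={4}∪out(0)={4}
  fail(2) 'cc': from fail(1)=0 chase 'c': 0 ⇒ 1;  out=∅∪out(1)=∅
  fail(6) 'ac': from fail(5)=0 chase 'c': 0 ⇒ 1;  out=∅∪out(1)=∅
  fail(9) 'de': from fail(8)=0 chase 'e': 0 ⇒ 0;  out={2}∪out(0)={2}
  fail(10) 'cd': from fail(1)=0 chase 'd': 0 ⇒ 8;  out={5}∪out(8)={4,5}
  fail(3) 'cce': from fail(2)=1 chase 'e': 1→0 ⇒ 0;  out={3}∪out(0)={3}
  fail(7) 'acd': from fail(6)=1 chase 'd': 1 ⇒ 10;  out={1}∪out(10)={1,4,5}
  fail(4) 'ccee': from fail(3)=0 chase 'e': 0 ⇒ 0;  out={0}∪out(0)={0}

Run:
pos 0 'a': at 5
pos 1 'b': at 0 ·f
pos 2 'd': at 8  ** P4@[2:2]
pos 3 'b': at 0 ·f
pos 4 'e': at 0
pos 5 'd': at 8  ** P4@[5:5]
pos 6 'c': at 1 ·f
pos 7 'b': at 0 ·f
pos 8 'e': at 0
pos 9 'd': at 8  ** P4@[9:9]
pos 10 'e': at 9  ** P2@[9:10]
pos 11 'c': at 1 ·f
pos 12 'c': at 2
pos 13 'c': at 2 ·f
pos 14 'e': at 3  ** P3@[12:14]
pos 15 'e': at 4  ** P0@[12:15]
pos 16 'e': at 0 ·f
pos 17 'a': at 5
pos 18 'd': at 8 ·f  ** P4@[18:18]
pos 19 'c': at 1 ·f
pos 20 'd': at 10  ** P4@[20:20],P5@[19:20]
pos 21 'c': at 1 ·f
pos 22 'a': at 5 ·f
pos 23 'c': at 6
pos 24 'd': at 7  ** P1@[22:24],P4@[24:24],P5@[23:24]
pos 25 'a': at 5 ·f
pos 26 'b': at 0 ·f
pos 27 'd': at 8  ** P4@[27:27]
pos 28 'e': at 9  ** P2@[27:28]
pos 29 'a': at 5 ·f
pos 30 'c': at 6
pos 31 'd': at 7  ** P1@[29:31],P4@[31:31],P5@[30:31]
pos 32 'e': at 9 ·f  ** P2@[31:32]
pos 33 'c': at 1 ·f
pos 34 'd': at 10  ** P4@[34:34],P5@[33:34]
pos 35 'c': at 1 ·f
pos 36 'd': at 10  ** P4@[36:36],P5@[35:36]
pos 37 'a': at 5 ·f
pos 38 'c': at 6
pos 39 'd': at 7  ** P1@[37:39],P4@[39:39],P5@[38:39]
pos 40 'c': at 1 ·f
pos 41 'c': at 2
pos 42 'e': at 3  ** P3@[40:42]
pos 43 'c': at 1 ·f
pos 44 'c': at 2
pos 45 'e': at 3  ** P3@[43:45]
pos 46 'e': at 4  ** P0@[43:46]
pos 47 'c': at 1 ·f
pos 48 'b': at 0 ·f
pos 49 'c': at 1
pos 50 'c': at 2
pos 51 'e': at 3  ** P3@[49:51]
pos 52 'e': at 4  ** P0@[49:52]
pos 53 'e': at 0 ·f
pos 54 'c': at 1
pos 55 'd': at 10  ** P4@[55:55],P5@[54:55]
pos 56 'b': at 0 ·f
pos 57 'b': at 0
pos 58 'c': at 1
pos 59 'd': at 10  ** P4@[59:59],P5@[58:59]
pos 60 'd': at 8 ·f  ** P4@[60:60]
pos 61 'e': at 9  ** P2@[60:61]
pos 62 'c': at 1 ·f
pos 63 'd': at 10  ** P4@[63:63],P5@[62:63]
pos 64 'e': at 9 ·f  ** P2@[63:64]
pos 65 'c': at 1 ·f
pos 66 'c': at 2
pos 67 'e': at 3  ** P3@[65:67]
pos 68 'e': at 4  ** P0@[65:68]
pos 69 'c': at 1 ·f
pos 70 'd': at 10  ** P4@[70:70],P5@[69:70]
pos 71 'a': at 5 ·f
pos 72 'c': at 6
pos 73 'd': at 7  ** P1@[71:73],P4@[73:73],P5@[72:73]
pos 74 'c': at 1 ·f
pos 75 'b': at 0 ·f

Result: [[2,4],[5,4],[9,4],[10,2],[14,3],[15,0],[18,4],[20,4],[20,5],[24,1],[24,4],[24,5],[27,4],[28,2],[31,1],[31,4],[31,5],[32,2],[34,4],[34,5],[36,4],[36,5],[39,1],[39,4],[39,5],[42,3],[45,3],[46,0],[51,3],[52,0],[55,4],[55,5],[59,4],[59,5],[60,4],[61,2],[63,4],[63,5],[64,2],[67,3],[68,0],[70,4],[70,5],[73,1],[73,4],[73,5]]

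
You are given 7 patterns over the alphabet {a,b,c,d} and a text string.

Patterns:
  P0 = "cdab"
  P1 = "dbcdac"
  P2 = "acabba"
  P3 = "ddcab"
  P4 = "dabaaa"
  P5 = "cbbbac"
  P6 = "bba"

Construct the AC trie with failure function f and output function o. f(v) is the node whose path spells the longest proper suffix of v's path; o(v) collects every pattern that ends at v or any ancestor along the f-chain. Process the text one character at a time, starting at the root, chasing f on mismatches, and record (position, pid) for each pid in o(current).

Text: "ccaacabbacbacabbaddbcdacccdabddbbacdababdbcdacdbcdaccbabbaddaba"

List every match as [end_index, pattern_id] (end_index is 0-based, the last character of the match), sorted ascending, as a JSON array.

Build:
Trie nodes:
  n0 'ε': a→11 b→31 c→1 d→5
  n1 'c': b→26 d→2
  n2 'cd': a→3
  n3 'cda': b→4
  n4 'cdab': ·  [P0 ends]
  n5 'd': a→21 b→6 d→17
  n6 'db': c→7
  n7 'dbc': d→8
  n8 'dbcd': a→9
  n9 'dbcda': c→10
  n10 'dbcdac': ·  [P1 ends]
  n11 'a': c→12
  n12 'ac': a→13
  n13 'aca': b→14
  n14 'acab': b→15
  n15 'acabb': a→16
  n16 'acabba': ·  [P2 ends]
  n17 'dd': c→18
  n18 'ddc': a→19
  n19 'ddca': b→20
  n20 'ddcab': ·  [P3 ends]
  n21 'da': b→22
  n22 'dab': a→23
  n23 'daba': a→24
  n24 'dabaa': a→25
  n25 'dabaaa': ·  [P4 ends]
  n26 'cb': b→27
  n27 'cbb': b→28
  n28 'cbbb': a→29
  n29 'cbbba': c→30
  n30 'cbbbac': ·  [P5 ends]
  n31 'b': b→32
  n32 'bb': a→33
  n33 'bba': ·  [P6 ends]

Failure links (BFS by depth):
  fail(1) 'c': from fail(0)=0 chase 'c': 0 ⇒ 0;  out=∅∪out(0)=∅
  fail(5) 'd': from fail(0)=0 chase 'd': 0 ⇒ 0;  out=∅∪out(0)=∅
  fail(11) 'a': from fail(0)=0 chase 'a': 0 ⇒ 0;  out=∅∪out(0)=∅
  fail(31) 'b': from fail(0)=0 chase 'b': 0 ⇒ 0;  out=∅∪out(0)=∅
  fail(2) 'cd': from fail(1)=0 chase 'd': 0 ⇒ 5;  out=∅∪out(5)=∅
  fail(6) 'db': from fail(5)=0 chase 'b': 0 ⇒ 31;  out=∅∪out(31)=∅
  fail(12) 'ac': from fail(11)=0 chase 'c': 0 ⇒ 1;  out=∅∪out(1)=∅
  fail(17) 'dd': from fail(5)=0 chase 'd': 0 ⇒ 5;  out=∅∪out(5)=∅
  fail(21) 'da': from fail(5)=0 chase 'a': 0 ⇒ 11;  out=∅∪out(11)=∅
  fail(26) 'cb': from fail(1)=0 chase 'b': 0 ⇒ 31;  out=∅∪out(31)=∅
  fail(32) 'bb': from fail(31)=0 chase 'b': 0 ⇒ 31;  out=∅∪out(31)=∅
  fail(3) 'cda': from fail(2)=5 chase 'a': 5 ⇒ 21;  out=∅∪out(21)=∅
  fail(7) 'dbc': from fail(6)=31 chase 'c': 31→0 ⇒ 1;  out=∅∪out(1)=∅
  fail(13) 'aca': from fail(12)=1 chase 'a': 1→0 ⇒ 11;  out=∅∪out(11)=∅
  fail(18) 'ddc': from fail(17)=5 chase 'c': 5→0 ⇒ 1;  out=∅∪out(1)=∅
  fail(22) 'dab': from fail(21)=11 chase 'b': 11→0 ⇒ 31;  out=∅∪out(31)=∅
  fail(27) 'cbb': from fail(26)=31 chase 'b': 31 ⇒ 32;  out=∅∪out(32)=∅
  fail(33) 'bba': from fail(32)=31 chase 'a': 31→0 ⇒ 11;  out={6}∪out(11)={6}
  fail(4) 'cdab': from fail(3)=21 chase 'b': 21 ⇒ 22;  out={0}∪out(22)={0}
  fail(8) 'dbcd': from fail(7)=1 chase 'd': 1 ⇒ 2;  out=∅∪out(2)=∅
  fail(14) 'acab': from fail(13)=11 chase 'b': 11→0 ⇒ 31;  out=∅∪out(31)=∅
  fail(19) 'ddca': from fail(18)=1 chase 'a': 1→0 ⇒ 11;  out=∅∪out(11)=∅
  fail(23) 'daba': from fail(22)=31 chase 'a': 31→0 ⇒ 11;  out=∅∪out(11)=∅
  fail(28) 'cbbb': from fail(27)=32 chase 'b': 32→31 ⇒ 32;  out=∅∪out(32)=∅
  fail(9) 'dbcda': from fail(8)=2 chase 'a': 2 ⇒ 3;  out=∅∪out(3)=∅
  fail(15) 'acabb': from fail(14)=31 chase 'b': 31 ⇒ 32;  out=∅∪out(32)=∅
  fail(20) 'ddcab': from fail(19)=11 chase 'b': 11→0 ⇒ 31;  out={3}∪out(31)={3}
  fail(24) 'dabaa': from fail(23)=11 chase 'a': 11→0 ⇒ 11;  out=∅∪out(11)=∅
  fail(29) 'cbbba': from fail(28)=32 chase 'a': 32 ⇒ 33;  out=∅∪out(33)={6}
  fail(10) 'dbcdac': from fail(9)=3 chase 'c': 3→21→11 ⇒ 12;  out={1}∪out(12)={1}
  fail(16) 'acabba': from fail(15)=32 chase 'a': 32 ⇒ 33;  out={2}∪out(33)={2,6}
  fail(25) 'dabaaa': from fail(24)=11 chase 'a': 11→0 ⇒ 11;  out={4}∪out(11)={4}
  fail(30) 'cbbbac': from fail(29)=33 chase 'c': 33→11 ⇒ 12;  out={5}∪out(12)={5}

Scan:
i=0 'c': node 0→1
i=1 'c': node 1→1 (via fail)
i=2 'a': node 1→11 (via fail)
i=3 'a': node 11→11 (via fail)
i=4 'c': node 11→12
i=5 'a': node 12→13
i=6 'b': node 13→14
i=7 'b': node 14→15
i=8 'a': node 15→16  → match P2@[3:8],P6@[6:8]
i=9 'c': node 16→12 (via fail)
i=10 'b': node 12→26 (via fail)
i=11 'a': node 26→11 (via fail)
i=12 'c': node 11→12
i=13 'a': node 12→13
i=14 'b': node 13→14
i=15 'b': node 14→15
i=16 'a': node 15→16  → match P2@[11:16],P6@[14:16]
i=17 'd': node 16→5 (via fail)
i=18 'd': node 5→17
i=19 'b': node 17→6 (via fail)
i=20 'c': node 6→7
i=21 'd': node 7→8
i=22 'a': node 8→9
i=23 'c': node 9→10  → match P1@[18:23]
i=24 'c': node 10→1 (via fail)
i=25 'c': node 1→1 (via fail)
i=26 'd': node 1→2
i=27 'a': node 2→3
i=28 'b': node 3→4  → match P0@[25:28]
i=29 'd': node 4→5 (via fail)
i=30 'd': node 5→17
i=31 'b': node 17→6 (via fail)
i=32 'b': node 6→32 (via fail)
i=33 'a': node 32→33  → match P6@[31:33]
i=34 'c': node 33→12 (via fail)
i=35 'd': node 12→2 (via fail)
i=36 'a': node 2→3
i=37 'b': node 3→4  → match P0@[34:37]
i=38 'a': node 4→23 (via fail)
i=39 'b': node 23→31 (via fail)
i=40 'd': node 31→5 (via fail)
i=41 'b': node 5→6
i=42 'c': node 6→7
i=43 'd': node 7→8
i=44 'a': node 8→9
i=45 'c': node 9→10  → match P1@[40:45]
i=46 'd': node 10→2 (via fail)
i=47 'b': node 2→6 (via fail)
i=48 'c': node 6→7
i=49 'd': node 7→8
i=50 'a': node 8→9
i=51 'c': node 9→10  → match P1@[46:51]
i=52 'c': node 10→1 (via fail)
i=53 'b': node 1→26
i=54 'a': node 26→11 (via fail)
i=55 'b': node 11→31 (via fail)
i=56 'b': node 31→32
i=57 'a': node 32→33  → match P6@[55:57]
i=58 'd': node 33→5 (via fail)
i=59 'd': node 5→17
i=60 'a': node 17→21 (via fail)
i=61 'b': node 21→22
i=62 'a': node 22→23

All matches (sorted): [[8,2],[8,6],[16,2],[16,6],[23,1],[28,0],[33,6],[37,0],[45,1],[51,1],[57,6]]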